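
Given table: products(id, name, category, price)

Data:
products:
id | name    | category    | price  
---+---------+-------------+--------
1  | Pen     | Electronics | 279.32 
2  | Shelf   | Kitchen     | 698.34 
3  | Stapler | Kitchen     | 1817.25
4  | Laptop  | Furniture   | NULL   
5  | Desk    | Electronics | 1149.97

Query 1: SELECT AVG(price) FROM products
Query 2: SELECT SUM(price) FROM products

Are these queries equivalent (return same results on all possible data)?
No, not equivalent

Query 1 returns: [(986.22,)]
Query 2 returns: [(3944.88,)]

Reason: AVG vs SUM give different aggregate values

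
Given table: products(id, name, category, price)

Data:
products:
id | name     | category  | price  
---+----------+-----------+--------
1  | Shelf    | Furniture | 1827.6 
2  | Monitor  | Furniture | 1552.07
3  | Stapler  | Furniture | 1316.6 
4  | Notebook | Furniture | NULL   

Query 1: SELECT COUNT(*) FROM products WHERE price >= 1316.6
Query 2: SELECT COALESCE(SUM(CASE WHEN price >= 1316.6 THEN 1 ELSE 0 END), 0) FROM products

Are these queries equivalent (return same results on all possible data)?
Yes, equivalent

Both queries return: [(3,)]

Reason: COUNT with WHERE vs conditional SUM (COALESCE handles empty-table NULL)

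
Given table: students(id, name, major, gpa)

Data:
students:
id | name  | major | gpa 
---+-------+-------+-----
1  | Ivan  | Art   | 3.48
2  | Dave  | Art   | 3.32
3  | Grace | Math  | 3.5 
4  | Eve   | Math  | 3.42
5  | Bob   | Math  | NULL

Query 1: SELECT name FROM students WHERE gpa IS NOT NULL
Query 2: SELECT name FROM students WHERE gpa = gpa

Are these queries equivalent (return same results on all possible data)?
Yes, equivalent

Both queries return: [('Dave',), ('Eve',), ('Grace',), ('Ivan',)]

Reason: IS NOT NULL vs self-equality (both exclude NULLs)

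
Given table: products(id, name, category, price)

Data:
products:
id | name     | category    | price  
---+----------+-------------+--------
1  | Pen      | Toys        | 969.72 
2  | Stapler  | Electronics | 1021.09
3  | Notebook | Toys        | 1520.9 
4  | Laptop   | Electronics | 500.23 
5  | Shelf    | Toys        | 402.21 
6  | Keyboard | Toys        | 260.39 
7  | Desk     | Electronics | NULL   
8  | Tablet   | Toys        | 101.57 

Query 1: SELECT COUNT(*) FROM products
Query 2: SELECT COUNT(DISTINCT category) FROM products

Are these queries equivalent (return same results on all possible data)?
No, not equivalent

Query 1 returns: [(8,)]
Query 2 returns: [(2,)]

Reason: COUNT(*) counts rows, COUNT(DISTINCT category) counts unique categorys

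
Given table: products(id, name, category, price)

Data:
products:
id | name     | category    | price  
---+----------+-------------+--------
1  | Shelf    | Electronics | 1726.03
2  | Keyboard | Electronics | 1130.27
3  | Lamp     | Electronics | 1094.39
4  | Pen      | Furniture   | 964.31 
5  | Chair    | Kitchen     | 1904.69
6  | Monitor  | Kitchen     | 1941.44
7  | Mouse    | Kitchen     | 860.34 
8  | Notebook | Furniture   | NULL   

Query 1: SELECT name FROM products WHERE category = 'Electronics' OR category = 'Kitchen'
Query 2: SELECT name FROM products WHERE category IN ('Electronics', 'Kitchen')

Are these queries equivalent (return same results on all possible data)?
Yes, equivalent

Both queries return: [('Chair',), ('Keyboard',), ('Lamp',), ('Monitor',), ('Mouse',), ('Shelf',)]

Reason: OR vs IN are equivalent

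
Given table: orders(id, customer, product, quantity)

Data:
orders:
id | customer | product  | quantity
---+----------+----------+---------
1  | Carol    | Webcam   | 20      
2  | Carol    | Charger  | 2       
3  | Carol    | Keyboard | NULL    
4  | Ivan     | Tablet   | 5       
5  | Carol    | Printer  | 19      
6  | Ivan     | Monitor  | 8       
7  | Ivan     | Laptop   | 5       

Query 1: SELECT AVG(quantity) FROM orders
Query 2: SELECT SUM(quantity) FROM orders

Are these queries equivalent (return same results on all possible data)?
No, not equivalent

Query 1 returns: [(9.833333333333334,)]
Query 2 returns: [(59,)]

Reason: AVG vs SUM give different aggregate values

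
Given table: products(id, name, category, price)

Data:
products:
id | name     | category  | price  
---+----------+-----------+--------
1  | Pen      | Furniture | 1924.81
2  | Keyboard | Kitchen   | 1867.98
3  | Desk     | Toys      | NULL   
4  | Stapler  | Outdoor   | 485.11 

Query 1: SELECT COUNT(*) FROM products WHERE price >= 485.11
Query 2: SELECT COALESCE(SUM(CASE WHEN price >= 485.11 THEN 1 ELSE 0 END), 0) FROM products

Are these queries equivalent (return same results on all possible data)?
Yes, equivalent

Both queries return: [(3,)]

Reason: COUNT with WHERE vs conditional SUM (COALESCE handles empty-table NULL)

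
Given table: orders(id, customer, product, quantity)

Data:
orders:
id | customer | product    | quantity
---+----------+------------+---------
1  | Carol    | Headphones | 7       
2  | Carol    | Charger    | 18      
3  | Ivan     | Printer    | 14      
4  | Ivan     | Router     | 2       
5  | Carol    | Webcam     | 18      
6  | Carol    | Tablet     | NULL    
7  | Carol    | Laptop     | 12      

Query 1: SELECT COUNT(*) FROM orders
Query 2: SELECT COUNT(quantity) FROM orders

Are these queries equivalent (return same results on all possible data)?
No, not equivalent

Query 1 returns: [(7,)]
Query 2 returns: [(6,)]

Reason: COUNT(*) includes NULLs, COUNT(column) excludes them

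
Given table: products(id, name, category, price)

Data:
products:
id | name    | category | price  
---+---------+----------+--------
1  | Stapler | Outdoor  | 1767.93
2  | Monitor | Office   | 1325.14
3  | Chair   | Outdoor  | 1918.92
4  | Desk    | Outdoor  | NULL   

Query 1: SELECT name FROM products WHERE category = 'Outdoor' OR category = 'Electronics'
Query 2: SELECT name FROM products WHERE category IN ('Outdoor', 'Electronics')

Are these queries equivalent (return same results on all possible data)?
Yes, equivalent

Both queries return: [('Chair',), ('Desk',), ('Stapler',)]

Reason: OR vs IN are equivalent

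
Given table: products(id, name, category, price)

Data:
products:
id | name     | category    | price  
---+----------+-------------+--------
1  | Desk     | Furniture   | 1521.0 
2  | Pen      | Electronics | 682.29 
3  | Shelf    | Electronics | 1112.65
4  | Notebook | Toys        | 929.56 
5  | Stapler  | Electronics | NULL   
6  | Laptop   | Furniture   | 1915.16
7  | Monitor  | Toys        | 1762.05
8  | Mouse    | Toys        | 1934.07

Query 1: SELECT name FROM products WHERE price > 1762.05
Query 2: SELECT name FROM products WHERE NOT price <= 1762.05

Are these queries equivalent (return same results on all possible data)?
Yes, equivalent

Both queries return: [('Laptop',), ('Mouse',)]

Reason: Both filter price > 1762.05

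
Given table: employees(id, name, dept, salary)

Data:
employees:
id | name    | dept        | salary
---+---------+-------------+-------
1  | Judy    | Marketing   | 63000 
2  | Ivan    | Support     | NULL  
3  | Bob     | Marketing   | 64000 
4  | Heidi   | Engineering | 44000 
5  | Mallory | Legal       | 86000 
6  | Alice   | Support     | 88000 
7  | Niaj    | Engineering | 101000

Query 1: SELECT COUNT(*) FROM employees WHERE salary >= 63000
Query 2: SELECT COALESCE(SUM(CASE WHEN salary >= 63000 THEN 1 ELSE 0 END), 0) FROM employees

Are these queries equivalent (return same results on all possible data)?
Yes, equivalent

Both queries return: [(5,)]

Reason: COUNT with WHERE vs conditional SUM (COALESCE handles empty-table NULL)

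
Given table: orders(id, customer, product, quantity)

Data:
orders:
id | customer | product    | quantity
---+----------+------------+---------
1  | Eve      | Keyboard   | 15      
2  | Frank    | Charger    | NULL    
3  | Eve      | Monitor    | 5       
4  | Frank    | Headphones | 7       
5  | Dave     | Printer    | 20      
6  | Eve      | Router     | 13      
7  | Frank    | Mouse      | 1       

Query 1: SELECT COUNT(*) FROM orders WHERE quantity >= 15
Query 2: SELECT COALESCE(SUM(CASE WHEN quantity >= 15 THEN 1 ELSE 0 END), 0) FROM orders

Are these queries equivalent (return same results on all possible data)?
Yes, equivalent

Both queries return: [(2,)]

Reason: COUNT with WHERE vs conditional SUM (COALESCE handles empty-table NULL)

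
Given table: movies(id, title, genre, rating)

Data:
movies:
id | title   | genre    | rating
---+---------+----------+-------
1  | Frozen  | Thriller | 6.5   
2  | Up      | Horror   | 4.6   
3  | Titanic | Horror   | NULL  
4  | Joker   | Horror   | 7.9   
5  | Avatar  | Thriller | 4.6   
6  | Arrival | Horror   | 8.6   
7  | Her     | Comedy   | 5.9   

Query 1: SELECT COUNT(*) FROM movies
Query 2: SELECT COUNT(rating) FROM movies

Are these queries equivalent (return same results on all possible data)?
No, not equivalent

Query 1 returns: [(7,)]
Query 2 returns: [(6,)]

Reason: COUNT(*) includes NULLs, COUNT(column) excludes them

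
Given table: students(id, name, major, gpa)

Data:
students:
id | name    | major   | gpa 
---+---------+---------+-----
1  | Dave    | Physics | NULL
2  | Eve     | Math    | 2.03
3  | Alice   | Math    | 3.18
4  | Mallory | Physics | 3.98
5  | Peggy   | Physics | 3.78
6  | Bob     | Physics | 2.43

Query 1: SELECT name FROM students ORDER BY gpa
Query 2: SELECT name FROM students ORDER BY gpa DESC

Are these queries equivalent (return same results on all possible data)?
No, not equivalent

Query 1 returns: [('Dave',), ('Eve',), ('Bob',), ('Alice',), ('Peggy',), ('Mallory',)]
Query 2 returns: [('Mallory',), ('Peggy',), ('Alice',), ('Bob',), ('Eve',), ('Dave',)]

Reason: ASC vs DESC gives opposite ordering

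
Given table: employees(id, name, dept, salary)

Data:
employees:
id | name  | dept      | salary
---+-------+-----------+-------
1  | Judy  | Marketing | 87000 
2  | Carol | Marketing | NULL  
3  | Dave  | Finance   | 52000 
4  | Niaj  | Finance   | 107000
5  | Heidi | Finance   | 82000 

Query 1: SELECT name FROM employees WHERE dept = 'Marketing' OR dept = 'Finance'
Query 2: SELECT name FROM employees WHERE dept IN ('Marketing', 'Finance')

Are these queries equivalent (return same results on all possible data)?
Yes, equivalent

Both queries return: [('Carol',), ('Dave',), ('Heidi',), ('Judy',), ('Niaj',)]

Reason: OR vs IN are equivalent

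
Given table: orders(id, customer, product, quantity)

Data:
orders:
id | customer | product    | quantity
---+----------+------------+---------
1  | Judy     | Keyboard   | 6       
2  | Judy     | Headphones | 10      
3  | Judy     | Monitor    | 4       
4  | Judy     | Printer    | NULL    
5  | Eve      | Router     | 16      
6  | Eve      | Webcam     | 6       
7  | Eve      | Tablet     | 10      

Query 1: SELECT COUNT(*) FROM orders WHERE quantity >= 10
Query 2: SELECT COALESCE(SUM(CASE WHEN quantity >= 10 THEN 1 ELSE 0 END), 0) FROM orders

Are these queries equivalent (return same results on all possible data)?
Yes, equivalent

Both queries return: [(3,)]

Reason: COUNT with WHERE vs conditional SUM (COALESCE handles empty-table NULL)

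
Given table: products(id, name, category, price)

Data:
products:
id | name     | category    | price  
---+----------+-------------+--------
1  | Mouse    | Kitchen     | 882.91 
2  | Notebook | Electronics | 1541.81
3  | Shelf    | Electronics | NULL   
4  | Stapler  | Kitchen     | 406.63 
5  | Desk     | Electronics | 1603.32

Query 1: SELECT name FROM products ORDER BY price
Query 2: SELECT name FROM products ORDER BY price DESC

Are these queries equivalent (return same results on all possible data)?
No, not equivalent

Query 1 returns: [('Shelf',), ('Stapler',), ('Mouse',), ('Notebook',), ('Desk',)]
Query 2 returns: [('Desk',), ('Notebook',), ('Mouse',), ('Stapler',), ('Shelf',)]

Reason: ASC vs DESC gives opposite ordering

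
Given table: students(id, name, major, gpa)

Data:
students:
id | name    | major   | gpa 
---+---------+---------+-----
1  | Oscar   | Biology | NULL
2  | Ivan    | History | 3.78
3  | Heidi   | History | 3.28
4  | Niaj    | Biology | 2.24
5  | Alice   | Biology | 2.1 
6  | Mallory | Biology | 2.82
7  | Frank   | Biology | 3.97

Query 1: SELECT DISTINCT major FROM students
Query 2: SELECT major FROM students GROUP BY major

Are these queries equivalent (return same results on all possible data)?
Yes, equivalent

Both queries return: [('Biology',), ('History',)]

Reason: Both get unique majors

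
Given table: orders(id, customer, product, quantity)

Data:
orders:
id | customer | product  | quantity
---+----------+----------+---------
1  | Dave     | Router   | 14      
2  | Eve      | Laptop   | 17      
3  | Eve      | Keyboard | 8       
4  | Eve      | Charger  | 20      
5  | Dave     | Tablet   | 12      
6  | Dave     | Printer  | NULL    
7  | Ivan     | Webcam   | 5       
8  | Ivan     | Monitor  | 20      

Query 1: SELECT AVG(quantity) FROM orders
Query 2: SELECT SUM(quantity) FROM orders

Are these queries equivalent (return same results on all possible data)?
No, not equivalent

Query 1 returns: [(13.714285714285714,)]
Query 2 returns: [(96,)]

Reason: AVG vs SUM give different aggregate values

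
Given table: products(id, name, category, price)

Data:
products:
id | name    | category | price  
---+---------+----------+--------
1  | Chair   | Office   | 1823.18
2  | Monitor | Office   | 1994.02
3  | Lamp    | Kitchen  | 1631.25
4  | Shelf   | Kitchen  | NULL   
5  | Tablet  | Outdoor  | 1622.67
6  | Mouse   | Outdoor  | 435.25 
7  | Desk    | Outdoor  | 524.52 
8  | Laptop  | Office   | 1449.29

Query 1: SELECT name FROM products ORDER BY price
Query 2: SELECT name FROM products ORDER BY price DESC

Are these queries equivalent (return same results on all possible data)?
No, not equivalent

Query 1 returns: [('Shelf',), ('Mouse',), ('Desk',), ('Laptop',), ('Tablet',), ('Lamp',), ('Chair',), ('Monitor',)]
Query 2 returns: [('Monitor',), ('Chair',), ('Lamp',), ('Tablet',), ('Laptop',), ('Desk',), ('Mouse',), ('Shelf',)]

Reason: ASC vs DESC gives opposite ordering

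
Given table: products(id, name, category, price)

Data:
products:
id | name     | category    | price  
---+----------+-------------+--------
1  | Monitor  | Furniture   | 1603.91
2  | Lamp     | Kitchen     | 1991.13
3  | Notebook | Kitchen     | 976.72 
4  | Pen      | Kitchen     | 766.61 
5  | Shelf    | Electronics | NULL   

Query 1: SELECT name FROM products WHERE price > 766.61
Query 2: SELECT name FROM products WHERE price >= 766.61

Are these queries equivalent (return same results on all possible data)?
No, not equivalent

Query 1 returns: [('Monitor',), ('Lamp',), ('Notebook',)]
Query 2 returns: [('Monitor',), ('Lamp',), ('Notebook',), ('Pen',)]

Reason: > vs >= gives different results when price = 766.61 exists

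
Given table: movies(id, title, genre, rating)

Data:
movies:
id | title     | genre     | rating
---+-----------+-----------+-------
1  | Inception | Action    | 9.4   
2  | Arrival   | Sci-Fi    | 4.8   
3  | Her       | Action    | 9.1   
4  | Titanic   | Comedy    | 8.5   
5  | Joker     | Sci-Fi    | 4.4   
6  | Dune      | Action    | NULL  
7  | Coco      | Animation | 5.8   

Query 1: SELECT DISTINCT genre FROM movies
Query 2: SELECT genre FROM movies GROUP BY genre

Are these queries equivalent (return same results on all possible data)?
Yes, equivalent

Both queries return: [('Action',), ('Animation',), ('Comedy',), ('Sci-Fi',)]

Reason: Both get unique genres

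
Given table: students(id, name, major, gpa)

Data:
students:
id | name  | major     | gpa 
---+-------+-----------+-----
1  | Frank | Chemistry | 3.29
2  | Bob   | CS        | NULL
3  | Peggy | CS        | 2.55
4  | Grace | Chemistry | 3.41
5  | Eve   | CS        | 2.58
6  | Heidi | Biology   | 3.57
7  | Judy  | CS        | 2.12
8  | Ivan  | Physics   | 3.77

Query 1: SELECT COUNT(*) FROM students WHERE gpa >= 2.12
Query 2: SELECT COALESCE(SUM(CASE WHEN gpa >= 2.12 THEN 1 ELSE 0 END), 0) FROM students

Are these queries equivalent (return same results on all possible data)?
Yes, equivalent

Both queries return: [(7,)]

Reason: COUNT with WHERE vs conditional SUM (COALESCE handles empty-table NULL)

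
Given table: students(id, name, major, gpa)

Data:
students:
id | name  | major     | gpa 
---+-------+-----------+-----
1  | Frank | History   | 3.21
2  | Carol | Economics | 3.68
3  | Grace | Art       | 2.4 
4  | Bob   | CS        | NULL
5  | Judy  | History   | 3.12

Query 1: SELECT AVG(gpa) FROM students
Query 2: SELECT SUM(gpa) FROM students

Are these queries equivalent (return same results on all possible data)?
No, not equivalent

Query 1 returns: [(3.1025,)]
Query 2 returns: [(12.41,)]

Reason: AVG vs SUM give different aggregate values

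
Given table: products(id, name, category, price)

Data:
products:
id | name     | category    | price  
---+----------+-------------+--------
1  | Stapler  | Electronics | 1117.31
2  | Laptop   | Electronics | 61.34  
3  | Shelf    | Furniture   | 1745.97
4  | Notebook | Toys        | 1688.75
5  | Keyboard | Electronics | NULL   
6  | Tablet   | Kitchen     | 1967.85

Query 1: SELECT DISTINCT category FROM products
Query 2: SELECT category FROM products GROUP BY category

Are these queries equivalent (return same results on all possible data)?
Yes, equivalent

Both queries return: [('Electronics',), ('Furniture',), ('Kitchen',), ('Toys',)]

Reason: Both get unique categorys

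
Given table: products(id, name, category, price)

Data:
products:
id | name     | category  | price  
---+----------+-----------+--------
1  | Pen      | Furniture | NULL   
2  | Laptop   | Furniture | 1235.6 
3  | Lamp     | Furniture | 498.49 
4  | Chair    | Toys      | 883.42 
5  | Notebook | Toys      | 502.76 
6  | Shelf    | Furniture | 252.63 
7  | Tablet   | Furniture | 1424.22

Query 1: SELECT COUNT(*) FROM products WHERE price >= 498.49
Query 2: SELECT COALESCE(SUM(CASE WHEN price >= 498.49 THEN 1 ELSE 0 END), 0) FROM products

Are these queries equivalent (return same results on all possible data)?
Yes, equivalent

Both queries return: [(5,)]

Reason: COUNT with WHERE vs conditional SUM (COALESCE handles empty-table NULL)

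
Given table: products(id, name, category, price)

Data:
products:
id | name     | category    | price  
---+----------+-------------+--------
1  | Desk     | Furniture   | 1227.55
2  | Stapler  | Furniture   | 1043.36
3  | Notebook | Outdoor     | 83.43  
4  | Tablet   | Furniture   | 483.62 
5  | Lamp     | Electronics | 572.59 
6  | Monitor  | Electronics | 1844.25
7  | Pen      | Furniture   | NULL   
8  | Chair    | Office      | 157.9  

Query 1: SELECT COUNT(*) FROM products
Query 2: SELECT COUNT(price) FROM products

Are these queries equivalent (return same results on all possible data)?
No, not equivalent

Query 1 returns: [(8,)]
Query 2 returns: [(7,)]

Reason: COUNT(*) includes NULLs, COUNT(column) excludes them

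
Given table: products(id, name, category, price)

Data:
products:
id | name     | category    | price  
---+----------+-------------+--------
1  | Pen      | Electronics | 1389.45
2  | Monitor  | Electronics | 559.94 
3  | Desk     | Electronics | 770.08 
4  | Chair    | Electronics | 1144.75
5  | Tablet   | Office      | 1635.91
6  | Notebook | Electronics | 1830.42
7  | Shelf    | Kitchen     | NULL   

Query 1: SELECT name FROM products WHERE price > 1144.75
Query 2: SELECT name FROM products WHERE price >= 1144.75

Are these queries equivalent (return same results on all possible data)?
No, not equivalent

Query 1 returns: [('Pen',), ('Tablet',), ('Notebook',)]
Query 2 returns: [('Pen',), ('Chair',), ('Tablet',), ('Notebook',)]

Reason: > vs >= gives different results when price = 1144.75 exists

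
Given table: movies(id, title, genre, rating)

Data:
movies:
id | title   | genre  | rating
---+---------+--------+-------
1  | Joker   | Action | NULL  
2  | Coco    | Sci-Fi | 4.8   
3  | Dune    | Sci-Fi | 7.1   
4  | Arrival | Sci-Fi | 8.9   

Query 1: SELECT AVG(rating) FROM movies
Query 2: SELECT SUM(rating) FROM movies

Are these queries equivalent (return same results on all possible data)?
No, not equivalent

Query 1 returns: [(6.933333333333334,)]
Query 2 returns: [(20.8,)]

Reason: AVG vs SUM give different aggregate values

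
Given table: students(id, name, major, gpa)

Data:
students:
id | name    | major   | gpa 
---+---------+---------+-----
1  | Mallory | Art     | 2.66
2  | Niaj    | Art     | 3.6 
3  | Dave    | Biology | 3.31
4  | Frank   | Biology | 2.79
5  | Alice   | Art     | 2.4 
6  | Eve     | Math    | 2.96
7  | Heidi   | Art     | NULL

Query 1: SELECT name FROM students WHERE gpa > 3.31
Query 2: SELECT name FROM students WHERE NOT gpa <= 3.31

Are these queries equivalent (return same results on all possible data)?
Yes, equivalent

Both queries return: [('Niaj',)]

Reason: Both filter gpa > 3.31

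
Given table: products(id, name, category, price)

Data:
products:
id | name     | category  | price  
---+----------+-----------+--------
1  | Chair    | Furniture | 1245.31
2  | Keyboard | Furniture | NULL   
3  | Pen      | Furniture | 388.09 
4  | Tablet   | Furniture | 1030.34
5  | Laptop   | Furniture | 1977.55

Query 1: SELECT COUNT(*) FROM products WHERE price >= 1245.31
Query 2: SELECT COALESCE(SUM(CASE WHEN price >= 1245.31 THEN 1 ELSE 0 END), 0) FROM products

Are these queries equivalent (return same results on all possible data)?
Yes, equivalent

Both queries return: [(2,)]

Reason: COUNT with WHERE vs conditional SUM (COALESCE handles empty-table NULL)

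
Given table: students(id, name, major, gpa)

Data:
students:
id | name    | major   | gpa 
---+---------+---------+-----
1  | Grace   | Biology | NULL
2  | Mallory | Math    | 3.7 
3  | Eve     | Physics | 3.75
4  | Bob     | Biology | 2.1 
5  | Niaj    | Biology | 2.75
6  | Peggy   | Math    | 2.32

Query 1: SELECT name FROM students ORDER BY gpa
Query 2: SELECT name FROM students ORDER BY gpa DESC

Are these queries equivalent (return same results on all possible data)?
No, not equivalent

Query 1 returns: [('Grace',), ('Bob',), ('Peggy',), ('Niaj',), ('Mallory',), ('Eve',)]
Query 2 returns: [('Eve',), ('Mallory',), ('Niaj',), ('Peggy',), ('Bob',), ('Grace',)]

Reason: ASC vs DESC gives opposite ordering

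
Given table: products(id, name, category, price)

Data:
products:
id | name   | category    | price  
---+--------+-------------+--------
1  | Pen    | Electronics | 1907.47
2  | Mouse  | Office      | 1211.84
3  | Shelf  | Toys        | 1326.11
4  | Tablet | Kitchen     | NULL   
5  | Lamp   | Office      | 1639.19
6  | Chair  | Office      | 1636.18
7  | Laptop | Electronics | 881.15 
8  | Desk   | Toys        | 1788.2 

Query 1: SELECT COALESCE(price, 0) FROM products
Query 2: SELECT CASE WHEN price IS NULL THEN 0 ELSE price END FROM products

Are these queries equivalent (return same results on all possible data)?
Yes, equivalent

Both queries return: [(0,), (881.15,), (1211.84,), (1326.11,), (1636.18,), (1639.19,), (1788.2,), (1907.47,)]

Reason: COALESCE vs CASE for NULL handling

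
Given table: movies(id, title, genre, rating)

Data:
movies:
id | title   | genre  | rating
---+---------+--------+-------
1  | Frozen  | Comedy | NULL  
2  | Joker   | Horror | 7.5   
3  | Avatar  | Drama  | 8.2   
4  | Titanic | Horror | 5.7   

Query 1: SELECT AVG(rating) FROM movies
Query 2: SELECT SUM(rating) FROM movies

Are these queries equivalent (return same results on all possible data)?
No, not equivalent

Query 1 returns: [(7.133333333333333,)]
Query 2 returns: [(21.4,)]

Reason: AVG vs SUM give different aggregate values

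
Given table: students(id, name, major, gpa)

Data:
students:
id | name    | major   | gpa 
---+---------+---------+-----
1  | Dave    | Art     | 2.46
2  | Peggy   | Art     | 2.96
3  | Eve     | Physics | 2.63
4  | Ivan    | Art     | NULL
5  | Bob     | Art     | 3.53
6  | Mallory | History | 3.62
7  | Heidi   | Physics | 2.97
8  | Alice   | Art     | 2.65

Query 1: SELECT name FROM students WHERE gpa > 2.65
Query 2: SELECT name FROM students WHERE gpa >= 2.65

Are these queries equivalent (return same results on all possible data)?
No, not equivalent

Query 1 returns: [('Peggy',), ('Bob',), ('Mallory',), ('Heidi',)]
Query 2 returns: [('Peggy',), ('Bob',), ('Mallory',), ('Heidi',), ('Alice',)]

Reason: > vs >= gives different results when gpa = 2.65 exists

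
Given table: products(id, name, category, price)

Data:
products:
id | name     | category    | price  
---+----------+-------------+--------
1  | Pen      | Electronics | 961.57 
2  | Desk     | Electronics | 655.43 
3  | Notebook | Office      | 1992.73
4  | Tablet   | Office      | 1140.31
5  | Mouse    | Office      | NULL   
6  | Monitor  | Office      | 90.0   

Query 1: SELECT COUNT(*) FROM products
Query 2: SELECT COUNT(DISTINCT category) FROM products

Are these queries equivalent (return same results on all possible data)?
No, not equivalent

Query 1 returns: [(6,)]
Query 2 returns: [(2,)]

Reason: COUNT(*) counts rows, COUNT(DISTINCT category) counts unique categorys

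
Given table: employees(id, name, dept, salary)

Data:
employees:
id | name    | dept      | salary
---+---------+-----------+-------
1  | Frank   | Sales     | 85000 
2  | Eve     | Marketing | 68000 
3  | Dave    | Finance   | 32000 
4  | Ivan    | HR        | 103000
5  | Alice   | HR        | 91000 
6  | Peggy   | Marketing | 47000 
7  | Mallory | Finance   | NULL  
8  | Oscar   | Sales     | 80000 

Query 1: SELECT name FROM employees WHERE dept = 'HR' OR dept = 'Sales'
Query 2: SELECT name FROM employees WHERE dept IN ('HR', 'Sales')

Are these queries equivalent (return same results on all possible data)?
Yes, equivalent

Both queries return: [('Alice',), ('Frank',), ('Ivan',), ('Oscar',)]

Reason: OR vs IN are equivalent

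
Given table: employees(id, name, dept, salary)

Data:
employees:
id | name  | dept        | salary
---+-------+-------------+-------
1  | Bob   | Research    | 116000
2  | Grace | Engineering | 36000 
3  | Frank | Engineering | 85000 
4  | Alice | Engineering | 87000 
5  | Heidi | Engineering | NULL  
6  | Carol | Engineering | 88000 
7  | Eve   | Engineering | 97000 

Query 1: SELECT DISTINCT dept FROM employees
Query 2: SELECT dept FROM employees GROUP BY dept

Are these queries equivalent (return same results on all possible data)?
Yes, equivalent

Both queries return: [('Engineering',), ('Research',)]

Reason: Both get unique depts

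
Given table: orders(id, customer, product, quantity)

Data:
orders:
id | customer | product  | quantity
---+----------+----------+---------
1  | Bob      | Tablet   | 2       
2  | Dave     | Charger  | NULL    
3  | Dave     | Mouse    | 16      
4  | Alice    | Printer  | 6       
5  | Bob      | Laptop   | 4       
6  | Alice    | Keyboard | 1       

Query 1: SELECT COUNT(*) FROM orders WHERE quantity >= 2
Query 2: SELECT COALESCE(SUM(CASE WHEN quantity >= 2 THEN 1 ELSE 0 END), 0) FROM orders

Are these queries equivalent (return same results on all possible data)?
Yes, equivalent

Both queries return: [(4,)]

Reason: COUNT with WHERE vs conditional SUM (COALESCE handles empty-table NULL)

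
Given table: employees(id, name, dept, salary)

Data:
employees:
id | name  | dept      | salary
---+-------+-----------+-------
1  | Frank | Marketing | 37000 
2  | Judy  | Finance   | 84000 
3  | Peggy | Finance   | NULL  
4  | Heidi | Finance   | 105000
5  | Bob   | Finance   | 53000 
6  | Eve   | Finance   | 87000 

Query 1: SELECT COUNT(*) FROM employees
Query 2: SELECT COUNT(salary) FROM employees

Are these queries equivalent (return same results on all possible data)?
No, not equivalent

Query 1 returns: [(6,)]
Query 2 returns: [(5,)]

Reason: COUNT(*) includes NULLs, COUNT(column) excludes them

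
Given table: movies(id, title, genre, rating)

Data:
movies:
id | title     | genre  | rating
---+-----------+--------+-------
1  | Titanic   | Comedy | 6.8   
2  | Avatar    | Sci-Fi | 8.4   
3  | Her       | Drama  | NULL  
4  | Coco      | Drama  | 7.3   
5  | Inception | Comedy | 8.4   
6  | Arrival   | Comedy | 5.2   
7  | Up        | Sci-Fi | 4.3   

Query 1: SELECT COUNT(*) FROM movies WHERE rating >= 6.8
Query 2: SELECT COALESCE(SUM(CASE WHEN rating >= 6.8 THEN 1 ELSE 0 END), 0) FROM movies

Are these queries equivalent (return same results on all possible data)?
Yes, equivalent

Both queries return: [(4,)]

Reason: COUNT with WHERE vs conditional SUM (COALESCE handles empty-table NULL)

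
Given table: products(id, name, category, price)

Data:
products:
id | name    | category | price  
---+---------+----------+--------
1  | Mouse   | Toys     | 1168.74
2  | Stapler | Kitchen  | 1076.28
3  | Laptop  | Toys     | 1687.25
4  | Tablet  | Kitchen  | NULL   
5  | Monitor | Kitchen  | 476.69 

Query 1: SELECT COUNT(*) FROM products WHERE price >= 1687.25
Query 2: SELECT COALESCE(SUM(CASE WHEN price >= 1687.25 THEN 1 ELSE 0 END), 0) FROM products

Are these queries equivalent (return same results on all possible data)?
Yes, equivalent

Both queries return: [(1,)]

Reason: COUNT with WHERE vs conditional SUM (COALESCE handles empty-table NULL)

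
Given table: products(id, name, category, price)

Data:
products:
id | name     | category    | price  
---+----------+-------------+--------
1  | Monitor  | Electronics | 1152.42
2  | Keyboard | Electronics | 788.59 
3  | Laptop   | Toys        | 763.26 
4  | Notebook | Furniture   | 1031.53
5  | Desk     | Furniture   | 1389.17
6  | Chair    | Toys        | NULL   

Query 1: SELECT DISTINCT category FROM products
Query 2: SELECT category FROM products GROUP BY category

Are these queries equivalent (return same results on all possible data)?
Yes, equivalent

Both queries return: [('Electronics',), ('Furniture',), ('Toys',)]

Reason: Both get unique categorys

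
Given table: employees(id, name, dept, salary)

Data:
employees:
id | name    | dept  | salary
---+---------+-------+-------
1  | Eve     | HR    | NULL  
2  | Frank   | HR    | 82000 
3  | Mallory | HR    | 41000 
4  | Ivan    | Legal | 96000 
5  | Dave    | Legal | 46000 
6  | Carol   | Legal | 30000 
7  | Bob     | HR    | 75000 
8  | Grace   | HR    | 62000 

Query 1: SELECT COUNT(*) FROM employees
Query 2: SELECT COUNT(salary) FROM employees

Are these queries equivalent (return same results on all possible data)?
No, not equivalent

Query 1 returns: [(8,)]
Query 2 returns: [(7,)]

Reason: COUNT(*) includes NULLs, COUNT(column) excludes them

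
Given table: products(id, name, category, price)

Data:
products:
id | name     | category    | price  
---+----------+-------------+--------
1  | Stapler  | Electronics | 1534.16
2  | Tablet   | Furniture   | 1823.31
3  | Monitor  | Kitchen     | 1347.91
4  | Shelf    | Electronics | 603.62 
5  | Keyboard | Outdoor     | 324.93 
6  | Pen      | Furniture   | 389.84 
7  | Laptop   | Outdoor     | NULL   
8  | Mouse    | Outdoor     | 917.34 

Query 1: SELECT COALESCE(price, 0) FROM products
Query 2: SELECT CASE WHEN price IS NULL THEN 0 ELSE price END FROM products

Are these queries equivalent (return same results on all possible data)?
Yes, equivalent

Both queries return: [(0,), (324.93,), (389.84,), (603.62,), (917.34,), (1347.91,), (1534.16,), (1823.31,)]

Reason: COALESCE vs CASE for NULL handling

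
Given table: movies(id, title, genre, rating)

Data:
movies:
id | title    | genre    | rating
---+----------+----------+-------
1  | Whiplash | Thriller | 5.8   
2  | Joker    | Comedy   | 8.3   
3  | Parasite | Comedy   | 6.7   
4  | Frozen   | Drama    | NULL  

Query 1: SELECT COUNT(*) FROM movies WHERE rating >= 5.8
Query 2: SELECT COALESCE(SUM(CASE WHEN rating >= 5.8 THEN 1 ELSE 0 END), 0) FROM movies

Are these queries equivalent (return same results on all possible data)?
Yes, equivalent

Both queries return: [(3,)]

Reason: COUNT with WHERE vs conditional SUM (COALESCE handles empty-table NULL)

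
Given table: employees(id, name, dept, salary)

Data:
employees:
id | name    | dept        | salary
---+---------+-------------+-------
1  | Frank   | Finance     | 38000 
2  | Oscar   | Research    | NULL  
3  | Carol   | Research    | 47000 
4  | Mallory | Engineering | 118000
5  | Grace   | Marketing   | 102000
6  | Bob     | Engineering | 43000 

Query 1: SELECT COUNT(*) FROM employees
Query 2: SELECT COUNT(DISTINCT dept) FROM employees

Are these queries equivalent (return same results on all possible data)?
No, not equivalent

Query 1 returns: [(6,)]
Query 2 returns: [(4,)]

Reason: COUNT(*) counts rows, COUNT(DISTINCT dept) counts unique depts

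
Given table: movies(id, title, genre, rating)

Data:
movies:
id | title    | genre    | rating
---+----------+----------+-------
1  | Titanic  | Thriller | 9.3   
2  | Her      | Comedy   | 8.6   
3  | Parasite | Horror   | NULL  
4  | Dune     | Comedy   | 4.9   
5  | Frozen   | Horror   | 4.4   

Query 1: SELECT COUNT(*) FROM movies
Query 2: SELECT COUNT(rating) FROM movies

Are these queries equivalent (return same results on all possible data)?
No, not equivalent

Query 1 returns: [(5,)]
Query 2 returns: [(4,)]

Reason: COUNT(*) includes NULLs, COUNT(column) excludes them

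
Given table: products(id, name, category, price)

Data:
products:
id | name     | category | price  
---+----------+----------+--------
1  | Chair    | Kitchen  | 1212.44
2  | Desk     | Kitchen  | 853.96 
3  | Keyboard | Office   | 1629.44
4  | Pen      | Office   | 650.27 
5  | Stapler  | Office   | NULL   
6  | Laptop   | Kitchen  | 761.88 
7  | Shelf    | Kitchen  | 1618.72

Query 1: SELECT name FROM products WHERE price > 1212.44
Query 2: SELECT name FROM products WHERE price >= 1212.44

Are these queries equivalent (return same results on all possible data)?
No, not equivalent

Query 1 returns: [('Keyboard',), ('Shelf',)]
Query 2 returns: [('Chair',), ('Keyboard',), ('Shelf',)]

Reason: > vs >= gives different results when price = 1212.44 exists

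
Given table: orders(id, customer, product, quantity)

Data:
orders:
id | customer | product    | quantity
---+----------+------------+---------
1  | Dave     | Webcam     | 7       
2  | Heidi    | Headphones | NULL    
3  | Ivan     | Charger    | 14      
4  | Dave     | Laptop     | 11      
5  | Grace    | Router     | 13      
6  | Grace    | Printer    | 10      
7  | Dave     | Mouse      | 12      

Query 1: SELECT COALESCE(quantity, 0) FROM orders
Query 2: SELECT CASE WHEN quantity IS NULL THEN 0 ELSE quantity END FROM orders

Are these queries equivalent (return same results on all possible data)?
Yes, equivalent

Both queries return: [(0,), (7,), (10,), (11,), (12,), (13,), (14,)]

Reason: COALESCE vs CASE for NULL handling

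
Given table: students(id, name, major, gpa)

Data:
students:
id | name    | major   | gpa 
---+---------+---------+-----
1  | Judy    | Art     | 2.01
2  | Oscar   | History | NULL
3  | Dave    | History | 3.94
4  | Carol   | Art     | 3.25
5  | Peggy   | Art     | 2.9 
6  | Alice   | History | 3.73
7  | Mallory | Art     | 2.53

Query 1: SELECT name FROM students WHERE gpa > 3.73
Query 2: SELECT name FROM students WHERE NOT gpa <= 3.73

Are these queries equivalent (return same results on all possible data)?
Yes, equivalent

Both queries return: [('Dave',)]

Reason: Both filter gpa > 3.73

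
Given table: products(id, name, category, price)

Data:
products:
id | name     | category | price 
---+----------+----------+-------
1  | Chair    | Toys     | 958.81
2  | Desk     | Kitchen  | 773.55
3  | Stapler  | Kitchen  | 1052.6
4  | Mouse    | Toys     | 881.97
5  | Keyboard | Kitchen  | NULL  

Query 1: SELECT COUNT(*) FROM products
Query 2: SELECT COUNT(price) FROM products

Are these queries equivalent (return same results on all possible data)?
No, not equivalent

Query 1 returns: [(5,)]
Query 2 returns: [(4,)]

Reason: COUNT(*) includes NULLs, COUNT(column) excludes them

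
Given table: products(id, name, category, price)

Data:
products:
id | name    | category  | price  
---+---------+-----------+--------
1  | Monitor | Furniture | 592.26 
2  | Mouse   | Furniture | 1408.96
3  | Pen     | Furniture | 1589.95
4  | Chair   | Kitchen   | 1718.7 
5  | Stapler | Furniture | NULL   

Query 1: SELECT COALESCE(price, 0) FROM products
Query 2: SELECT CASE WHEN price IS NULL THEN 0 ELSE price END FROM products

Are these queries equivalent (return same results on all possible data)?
Yes, equivalent

Both queries return: [(0,), (592.26,), (1408.96,), (1589.95,), (1718.7,)]

Reason: COALESCE vs CASE for NULL handling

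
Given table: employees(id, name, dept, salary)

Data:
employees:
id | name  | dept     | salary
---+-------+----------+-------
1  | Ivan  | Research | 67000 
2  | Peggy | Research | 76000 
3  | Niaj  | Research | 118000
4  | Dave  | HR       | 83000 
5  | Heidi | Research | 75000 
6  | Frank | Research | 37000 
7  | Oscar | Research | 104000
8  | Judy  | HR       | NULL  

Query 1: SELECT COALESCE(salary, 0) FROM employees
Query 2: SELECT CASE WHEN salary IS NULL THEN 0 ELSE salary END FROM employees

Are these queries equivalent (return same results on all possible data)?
Yes, equivalent

Both queries return: [(0,), (37000,), (67000,), (75000,), (76000,), (83000,), (104000,), (118000,)]

Reason: COALESCE vs CASE for NULL handling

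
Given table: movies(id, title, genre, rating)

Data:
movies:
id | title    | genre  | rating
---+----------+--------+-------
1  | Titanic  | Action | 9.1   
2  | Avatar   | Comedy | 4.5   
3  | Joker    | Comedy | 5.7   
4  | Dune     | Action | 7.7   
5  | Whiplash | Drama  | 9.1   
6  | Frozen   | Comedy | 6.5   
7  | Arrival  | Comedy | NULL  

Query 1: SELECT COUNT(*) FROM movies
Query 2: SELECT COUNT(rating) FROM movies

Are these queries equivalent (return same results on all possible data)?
No, not equivalent

Query 1 returns: [(7,)]
Query 2 returns: [(6,)]

Reason: COUNT(*) includes NULLs, COUNT(column) excludes them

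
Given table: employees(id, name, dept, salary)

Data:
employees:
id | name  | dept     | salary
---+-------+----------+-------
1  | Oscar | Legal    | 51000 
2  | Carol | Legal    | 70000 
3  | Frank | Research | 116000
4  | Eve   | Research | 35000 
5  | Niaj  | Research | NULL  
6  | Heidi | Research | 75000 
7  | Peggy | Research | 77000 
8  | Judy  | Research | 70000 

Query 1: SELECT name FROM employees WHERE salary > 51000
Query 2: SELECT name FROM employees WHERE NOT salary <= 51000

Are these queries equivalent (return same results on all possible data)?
Yes, equivalent

Both queries return: [('Carol',), ('Frank',), ('Heidi',), ('Judy',), ('Peggy',)]

Reason: Both filter salary > 51000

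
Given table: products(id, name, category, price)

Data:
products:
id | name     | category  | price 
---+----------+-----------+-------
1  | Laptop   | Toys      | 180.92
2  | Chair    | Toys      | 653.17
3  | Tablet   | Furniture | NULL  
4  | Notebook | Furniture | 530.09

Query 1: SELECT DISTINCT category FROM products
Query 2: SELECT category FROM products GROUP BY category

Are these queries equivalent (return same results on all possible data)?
Yes, equivalent

Both queries return: [('Furniture',), ('Toys',)]

Reason: Both get unique categorys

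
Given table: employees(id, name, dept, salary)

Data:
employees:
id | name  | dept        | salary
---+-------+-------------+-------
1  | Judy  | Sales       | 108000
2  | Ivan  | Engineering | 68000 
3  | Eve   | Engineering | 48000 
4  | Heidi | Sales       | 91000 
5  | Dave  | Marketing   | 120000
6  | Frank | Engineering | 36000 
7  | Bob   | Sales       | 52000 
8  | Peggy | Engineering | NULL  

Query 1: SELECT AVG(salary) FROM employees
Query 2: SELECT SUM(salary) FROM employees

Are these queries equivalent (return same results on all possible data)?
No, not equivalent

Query 1 returns: [(74714.28571428571,)]
Query 2 returns: [(523000,)]

Reason: AVG vs SUM give different aggregate values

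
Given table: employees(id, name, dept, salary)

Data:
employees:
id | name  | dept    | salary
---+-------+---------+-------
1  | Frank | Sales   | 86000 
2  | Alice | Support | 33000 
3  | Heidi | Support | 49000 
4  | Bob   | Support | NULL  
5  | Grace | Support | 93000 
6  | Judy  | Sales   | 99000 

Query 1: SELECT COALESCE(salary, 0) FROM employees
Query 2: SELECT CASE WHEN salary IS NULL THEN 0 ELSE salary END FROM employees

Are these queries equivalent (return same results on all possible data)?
Yes, equivalent

Both queries return: [(0,), (33000,), (49000,), (86000,), (93000,), (99000,)]

Reason: COALESCE vs CASE for NULL handling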